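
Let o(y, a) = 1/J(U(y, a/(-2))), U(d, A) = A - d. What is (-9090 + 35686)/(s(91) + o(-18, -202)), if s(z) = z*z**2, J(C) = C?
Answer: 1582462/44837475 ≈ 0.035293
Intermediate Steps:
o(y, a) = 1/(-y - a/2) (o(y, a) = 1/(a/(-2) - y) = 1/(a*(-1/2) - y) = 1/(-a/2 - y) = 1/(-y - a/2))
s(z) = z**3
(-9090 + 35686)/(s(91) + o(-18, -202)) = (-9090 + 35686)/(91**3 - 2/(-202 + 2*(-18))) = 26596/(753571 - 2/(-202 - 36)) = 26596/(753571 - 2/(-238)) = 26596/(753571 - 2*(-1/238)) = 26596/(753571 + 1/119) = 26596/(89674950/119) = 26596*(119/89674950) = 1582462/44837475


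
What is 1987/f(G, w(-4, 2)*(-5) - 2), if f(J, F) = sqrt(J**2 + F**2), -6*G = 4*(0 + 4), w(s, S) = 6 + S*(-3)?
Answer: 5961/10 ≈ 596.10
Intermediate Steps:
w(s, S) = 6 - 3*S
G = -8/3 (G = -2*(0 + 4)/3 = -2*4/3 = -1/6*16 = -8/3 ≈ -2.6667)
f(J, F) = sqrt(F**2 + J**2)
1987/f(G, w(-4, 2)*(-5) - 2) = 1987/(sqrt(((6 - 3*2)*(-5) - 2)**2 + (-8/3)**2)) = 1987/(sqrt(((6 - 6)*(-5) - 2)**2 + 64/9)) = 1987/(sqrt((0*(-5) - 2)**2 + 64/9)) = 1987/(sqrt((0 - 2)**2 + 64/9)) = 1987/(sqrt((-2)**2 + 64/9)) = 1987/(sqrt(4 + 64/9)) = 1987/(sqrt(100/9)) = 1987/(10/3) = 1987*(3/10) = 5961/10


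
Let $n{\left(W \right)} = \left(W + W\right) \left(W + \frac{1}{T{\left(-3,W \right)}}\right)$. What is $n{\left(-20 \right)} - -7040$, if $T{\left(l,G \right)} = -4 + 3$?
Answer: $7880$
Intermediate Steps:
$T{\left(l,G \right)} = -1$
$n{\left(W \right)} = 2 W \left(-1 + W\right)$ ($n{\left(W \right)} = \left(W + W\right) \left(W + \frac{1}{-1}\right) = 2 W \left(W - 1\right) = 2 W \left(-1 + W\right)$)
$n{\left(-20 \right)} - -7040 = 2 \left(-20\right) \left(-1 - 20\right) - -7040 = 2 \left(-20\right) \left(-21\right) + 7040 = 840 + 7040 = 7880$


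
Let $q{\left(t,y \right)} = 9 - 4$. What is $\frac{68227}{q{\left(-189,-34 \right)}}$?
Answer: $\frac{68227}{5} \approx 13645.0$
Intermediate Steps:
$q{\left(t,y \right)} = 5$ ($q{\left(t,y \right)} = 9 - 4 = 5$)
$\frac{68227}{q{\left(-189,-34 \right)}} = \frac{68227}{5}$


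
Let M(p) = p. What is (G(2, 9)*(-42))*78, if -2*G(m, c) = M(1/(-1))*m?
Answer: -3276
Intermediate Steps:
G(m, c) = m/2 (G(m, c) = -m/(2*(-1)) = -(-1)*m/2 = m/2)
(G(2, 9)*(-42))*78 = (((½)*2)*(-42))*78 = (1*(-42))*78 = -42*78 = -3276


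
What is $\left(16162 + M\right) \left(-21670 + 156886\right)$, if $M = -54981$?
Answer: $-5248949904$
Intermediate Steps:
$\left(16162 + M\right) \left(-21670 + 156886\right) = \left(16162 - 54981\right) \left(-21670 + 156886\right) = \left(-38819\right) 135216 = -5248949904$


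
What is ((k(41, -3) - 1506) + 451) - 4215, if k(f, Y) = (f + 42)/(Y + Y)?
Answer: -31703/6 ≈ -5283.8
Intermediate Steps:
k(f, Y) = (42 + f)/(2*Y) (k(f, Y) = (42 + f)/((2*Y)) = (42 + f)*(1/(2*Y)) = (42 + f)/(2*Y))
((k(41, -3) - 1506) + 451) - 4215 = (((½)*(42 + 41)/(-3) - 1506) + 451) - 4215 = (((½)*(-⅓)*83 - 1506) + 451) - 4215 = ((-83/6 - 1506) + 451) - 4215 = (-9119/6 + 451) - 4215 = -6413/6 - 4215 = -31703/6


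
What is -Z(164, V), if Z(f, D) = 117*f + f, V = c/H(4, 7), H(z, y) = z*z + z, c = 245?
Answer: -19352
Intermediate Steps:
H(z, y) = z + z² (H(z, y) = z² + z = z + z²)
V = 49/4 (V = 245/((4*(1 + 4))) = 245/((4*5)) = 245/20 = 245*(1/20) = 49/4 ≈ 12.250)
Z(f, D) = 118*f
-Z(164, V) = -118*164 = -1*19352 = -19352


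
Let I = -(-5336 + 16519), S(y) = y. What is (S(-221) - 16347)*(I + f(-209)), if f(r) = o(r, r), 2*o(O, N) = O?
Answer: 187011300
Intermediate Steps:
o(O, N) = O/2
I = -11183 (I = -1*11183 = -11183)
f(r) = r/2
(S(-221) - 16347)*(I + f(-209)) = (-221 - 16347)*(-11183 + (½)*(-209)) = -16568*(-11183 - 209/2) = -16568*(-22575/2) = 187011300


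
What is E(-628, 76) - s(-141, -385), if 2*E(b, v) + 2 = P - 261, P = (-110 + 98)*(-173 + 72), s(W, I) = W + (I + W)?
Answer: 2283/2 ≈ 1141.5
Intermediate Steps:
s(W, I) = I + 2*W
P = 1212 (P = -12*(-101) = 1212)
E(b, v) = 949/2 (E(b, v) = -1 + (1212 - 261)/2 = -1 + (½)*951 = -1 + 951/2 = 949/2)
E(-628, 76) - s(-141, -385) = 949/2 - (-385 + 2*(-141)) = 949/2 - (-385 - 282) = 949/2 - 1*(-667) = 949/2 + 667 = 2283/2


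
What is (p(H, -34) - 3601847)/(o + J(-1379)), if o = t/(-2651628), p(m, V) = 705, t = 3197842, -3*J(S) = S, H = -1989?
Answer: -4774444479588/607833581 ≈ -7854.9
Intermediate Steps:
J(S) = -S/3
o = -1598921/1325814 (o = 3197842/(-2651628) = 3197842*(-1/2651628) = -1598921/1325814 ≈ -1.2060)
(p(H, -34) - 3601847)/(o + J(-1379)) = (705 - 3601847)/(-1598921/1325814 - ⅓*(-1379)) = -3601142/(-1598921/1325814 + 1379/3) = -3601142/607833581/1325814 = -3601142*1325814/607833581 = -4774444479588/607833581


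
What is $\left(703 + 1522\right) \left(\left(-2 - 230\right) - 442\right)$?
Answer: $-1499650$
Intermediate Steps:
$\left(703 + 1522\right) \left(\left(-2 - 230\right) - 442\right) = 2225 \left(\left(-2 - 230\right) - 442\right) = 2225 \left(-232 - 442\right) = 2225 \left(-674\right) = -1499650$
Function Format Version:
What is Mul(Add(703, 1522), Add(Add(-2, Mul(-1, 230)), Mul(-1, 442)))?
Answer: -1499650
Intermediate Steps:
Mul(Add(703, 1522), Add(Add(-2, Mul(-1, 230)), Mul(-1, 442))) = Mul(2225, Add(Add(-2, -230), -442)) = Mul(2225, Add(-232, -442)) = Mul(2225, -674) = -1499650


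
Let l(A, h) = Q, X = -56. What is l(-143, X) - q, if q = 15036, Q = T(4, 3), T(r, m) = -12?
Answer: -15048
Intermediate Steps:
Q = -12
l(A, h) = -12
l(-143, X) - q = -12 - 1*15036 = -12 - 15036 = -15048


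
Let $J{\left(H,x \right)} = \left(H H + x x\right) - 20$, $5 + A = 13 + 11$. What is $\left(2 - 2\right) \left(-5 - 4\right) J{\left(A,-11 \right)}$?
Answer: $0$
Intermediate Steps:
$A = 19$ ($A = -5 + \left(13 + 11\right) = -5 + 24 = 19$)
$J{\left(H,x \right)} = -20 + H^{2} + x^{2}$ ($J{\left(H,x \right)} = \left(H^{2} + x^{2}\right) - 20 = -20 + H^{2} + x^{2}$)
$\left(2 - 2\right) \left(-5 - 4\right) J{\left(A,-11 \right)} = \left(2 - 2\right) \left(-5 - 4\right) \left(-20 + 19^{2} + \left(-11\right)^{2}\right) = 0 \left(-9\right) \left(-20 + 361 + 121\right) = 0 \cdot 462 = 0$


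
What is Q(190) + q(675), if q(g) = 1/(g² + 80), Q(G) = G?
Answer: 86583951/455705 ≈ 190.00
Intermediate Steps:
q(g) = 1/(80 + g²)
Q(190) + q(675) = 190 + 1/(80 + 675²) = 190 + 1/(80 + 455625) = 190 + 1/455705 = 86583951/455705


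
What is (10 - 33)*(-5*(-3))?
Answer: -345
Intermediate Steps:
(10 - 33)*(-5*(-3)) = -23*15 = -345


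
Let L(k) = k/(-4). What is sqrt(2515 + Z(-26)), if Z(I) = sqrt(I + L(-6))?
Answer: sqrt(10060 + 14*I*sqrt(2))/2 ≈ 50.15 + 0.04935*I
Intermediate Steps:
L(k) = -k/4
Z(I) = sqrt(3/2 + I) (Z(I) = sqrt(I - 1/4*(-6)) = sqrt(I + 3/2) = sqrt(3/2 + I))
sqrt(2515 + Z(-26)) = sqrt(2515 + sqrt(6 + 4*(-26))/2) = sqrt(2515 + sqrt(6 - 104)/2) = sqrt(2515 + sqrt(-98)/2) = sqrt(2515 + (7*I*sqrt(2))/2) = sqrt(2515 + 7*I*sqrt(2)/2)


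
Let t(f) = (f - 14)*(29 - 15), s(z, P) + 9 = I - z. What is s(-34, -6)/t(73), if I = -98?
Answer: -73/826 ≈ -0.088378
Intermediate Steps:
s(z, P) = -107 - z (s(z, P) = -9 + (-98 - z) = -107 - z)
t(f) = -196 + 14*f (t(f) = (-14 + f)*14 = -196 + 14*f)
s(-34, -6)/t(73) = (-107 - 1*(-34))/(-196 + 14*73) = (-107 + 34)/(-196 + 1022) = -73/826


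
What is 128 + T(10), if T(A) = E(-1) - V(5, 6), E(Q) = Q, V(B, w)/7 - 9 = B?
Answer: 29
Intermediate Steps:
V(B, w) = 63 + 7*B
T(A) = -99 (T(A) = -1 - (63 + 7*5) = -1 - (63 + 35) = -1 - 1*98 = -1 - 98 = -99)
128 + T(10) = 128 - 99 = 29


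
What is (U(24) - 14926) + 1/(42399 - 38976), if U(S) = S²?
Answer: -49120049/3423 ≈ -14350.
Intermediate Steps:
(U(24) - 14926) + 1/(42399 - 38976) = (24² - 14926) + 1/(42399 - 38976) = (576 - 14926) + 1/3423 = -14350 + 1/3423 = -49120049/3423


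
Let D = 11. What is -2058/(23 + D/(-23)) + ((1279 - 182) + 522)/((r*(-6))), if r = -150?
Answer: -2982997/33300 ≈ -89.579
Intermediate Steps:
-2058/(23 + D/(-23)) + ((1279 - 182) + 522)/((r*(-6))) = -2058/(23 + 11/(-23)) + ((1279 - 182) + 522)/((-150*(-6))) = -2058/(23 - 1/23*11) + (1097 + 522)/900 = -2058/(23 - 11/23) + 1619*(1/900) = -2058/518/23 + 1619/900 = -2058*23/518 + 1619/900 = -3381/37 + 1619/900 = -2982997/33300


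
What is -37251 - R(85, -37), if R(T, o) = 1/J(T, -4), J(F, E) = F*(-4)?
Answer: -12665339/340 ≈ -37251.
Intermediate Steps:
J(F, E) = -4*F
R(T, o) = -1/(4*T) (R(T, o) = 1/(-4*T) = -1/(4*T))
-37251 - R(85, -37) = -37251 - (-1)/(4*85) = -37251 - 1*(-1/340) = -37251 + 1/340 = -12665339/340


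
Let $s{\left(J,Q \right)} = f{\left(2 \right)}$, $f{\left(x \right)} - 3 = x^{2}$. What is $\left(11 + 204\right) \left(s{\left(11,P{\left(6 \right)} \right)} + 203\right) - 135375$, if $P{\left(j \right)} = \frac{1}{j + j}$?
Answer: $-90225$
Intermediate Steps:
$f{\left(x \right)} = 3 + x^{2}$
$P{\left(j \right)} = \frac{1}{2 j}$
$s{\left(J,Q \right)} = 7$ ($s{\left(J,Q \right)} = 3 + 2^{2} = 3 + 4 = 7$)
$\left(11 + 204\right) \left(s{\left(11,P{\left(6 \right)} \right)} + 203\right) - 135375 = \left(11 + 204\right) \left(7 + 203\right) - 135375 = 215 \cdot 210 - 135375 = 45150 - 135375 = -90225$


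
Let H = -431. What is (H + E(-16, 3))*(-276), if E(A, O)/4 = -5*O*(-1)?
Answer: 102396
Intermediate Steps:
E(A, O) = 20*O (E(A, O) = 4*(-5*O*(-1)) = 4*(5*O) = 20*O)
(H + E(-16, 3))*(-276) = (-431 + 20*3)*(-276) = (-431 + 60)*(-276) = -371*(-276) = 102396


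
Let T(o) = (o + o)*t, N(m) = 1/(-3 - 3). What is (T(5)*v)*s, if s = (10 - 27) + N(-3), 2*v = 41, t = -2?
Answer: 21115/3 ≈ 7038.3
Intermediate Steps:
v = 41/2 (v = (1/2)*41 = 41/2 ≈ 20.500)
N(m) = -1/6 (N(m) = 1/(-6) = -1/6)
s = -103/6 (s = (10 - 27) - 1/6 = -17 - 1/6 = -103/6 ≈ -17.167)
T(o) = -4*o (T(o) = (o + o)*(-2) = (2*o)*(-2) = -4*o)
(T(5)*v)*s = (-4*5*(41/2))*(-103/6) = -20*41/2*(-103/6) = -410*(-103/6) = 21115/3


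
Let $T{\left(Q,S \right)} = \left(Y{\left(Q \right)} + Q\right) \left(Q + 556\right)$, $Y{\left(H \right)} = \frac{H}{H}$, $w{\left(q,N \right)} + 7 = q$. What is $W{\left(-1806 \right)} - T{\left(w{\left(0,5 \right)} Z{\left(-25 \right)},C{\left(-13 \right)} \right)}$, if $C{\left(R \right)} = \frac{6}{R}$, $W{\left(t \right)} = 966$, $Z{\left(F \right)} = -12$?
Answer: $-53434$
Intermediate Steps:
$w{\left(q,N \right)} = -7 + q$
$Y{\left(H \right)} = 1$
$T{\left(Q,S \right)} = \left(1 + Q\right) \left(556 + Q\right)$ ($T{\left(Q,S \right)} = \left(1 + Q\right) \left(Q + 556\right) = \left(1 + Q\right) \left(556 + Q\right)$)
$W{\left(-1806 \right)} - T{\left(w{\left(0,5 \right)} Z{\left(-25 \right)},C{\left(-13 \right)} \right)} = 966 - \left(556 + \left(\left(-7 + 0\right) \left(-12\right)\right)^{2} + 557 \left(-7 + 0\right) \left(-12\right)\right) = 966 - \left(556 + \left(\left(-7\right) \left(-12\right)\right)^{2} + 557 \left(\left(-7\right) \left(-12\right)\right)\right) = 966 - \left(556 + 84^{2} + 557 \cdot 84\right) = 966 - \left(556 + 7056 + 46788\right) = 966 - 54400 = -53434$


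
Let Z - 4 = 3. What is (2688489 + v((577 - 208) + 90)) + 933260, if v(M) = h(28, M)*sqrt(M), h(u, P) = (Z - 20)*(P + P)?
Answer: 3621749 - 35802*sqrt(51) ≈ 3.3661e+6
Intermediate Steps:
Z = 7 (Z = 4 + 3 = 7)
h(u, P) = -26*P (h(u, P) = (7 - 20)*(P + P) = -26*P)
v(M) = -26*M**(3/2) (v(M) = (-26*M)*sqrt(M) = -26*M**(3/2))
(2688489 + v((577 - 208) + 90)) + 933260 = (2688489 - 26*((577 - 208) + 90)**(3/2)) + 933260 = (2688489 - 26*(369 + 90)**(3/2)) + 933260 = (2688489 - 35802*sqrt(51)) + 933260 = 3621749 - 35802*sqrt(51)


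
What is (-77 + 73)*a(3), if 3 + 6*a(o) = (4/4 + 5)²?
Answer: -22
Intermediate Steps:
a(o) = 11/2 (a(o) = -½ + (4/4 + 5)²/6 = -½ + (4*(¼) + 5)²/6 = -½ + (1 + 5)²/6 = -½ + (⅙)*6² = -½ + (⅙)*36 = -½ + 6 = 11/2)
(-77 + 73)*a(3) = (-77 + 73)*(11/2) = -4*11/2 = -22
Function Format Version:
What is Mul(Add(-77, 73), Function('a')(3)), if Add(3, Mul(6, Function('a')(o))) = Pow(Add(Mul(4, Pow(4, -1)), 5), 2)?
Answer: -22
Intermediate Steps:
Function('a')(o) = Rational(11, 2) (Function('a')(o) = Add(Rational(-1, 2), Mul(Rational(1, 6), Pow(Add(Mul(4, Pow(4, -1)), 5), 2))) = Add(Rational(-1, 2), Mul(Rational(1, 6), Pow(Add(Mul(4, Rational(1, 4)), 5), 2))) = Add(Rational(-1, 2), Mul(Rational(1, 6), Pow(Add(1, 5), 2))) = Add(Rational(-1, 2), Mul(Rational(1, 6), Pow(6, 2))) = Add(Rational(-1, 2), Mul(Rational(1, 6), 36)) = Add(Rational(-1, 2), 6) = Rational(11, 2))
Mul(Add(-77, 73), Function('a')(3)) = Mul(Add(-77, 73), Rational(11, 2)) = Mul(-4, Rational(11, 2)) = -22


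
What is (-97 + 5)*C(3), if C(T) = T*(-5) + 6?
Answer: 828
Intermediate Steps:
C(T) = 6 - 5*T (C(T) = -5*T + 6 = 6 - 5*T)
(-97 + 5)*C(3) = (-97 + 5)*(6 - 5*3) = -92*(6 - 15) = -92*(-9) = 828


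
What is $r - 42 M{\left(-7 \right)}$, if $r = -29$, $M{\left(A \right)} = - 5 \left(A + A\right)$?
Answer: $-2969$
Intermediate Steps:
$M{\left(A \right)} = - 10 A$ ($M{\left(A \right)} = - 5 \cdot 2 A = - 10 A$)
$r - 42 M{\left(-7 \right)} = -29 - 42 \left(\left(-10\right) \left(-7\right)\right) = -29 - 2940 = -2969$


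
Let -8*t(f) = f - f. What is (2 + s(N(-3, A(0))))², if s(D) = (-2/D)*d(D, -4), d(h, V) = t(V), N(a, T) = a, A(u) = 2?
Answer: 4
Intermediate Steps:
t(f) = 0 (t(f) = -(f - f)/8 = -⅛*0 = 0)
d(h, V) = 0
s(D) = 0 (s(D) = -2/D*0 = 0)
(2 + s(N(-3, A(0))))² = (2 + 0)² = 2² = 4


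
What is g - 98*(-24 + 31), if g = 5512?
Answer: 4826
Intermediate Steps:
g - 98*(-24 + 31) = 5512 - 98*(-24 + 31) = 5512 - 98*7 = 5512 - 1*686 = 5512 - 686 = 4826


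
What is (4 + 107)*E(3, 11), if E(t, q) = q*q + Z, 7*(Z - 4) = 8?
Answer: 98013/7 ≈ 14002.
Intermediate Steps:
Z = 36/7 (Z = 4 + (⅐)*8 = 4 + 8/7 = 36/7 ≈ 5.1429)
E(t, q) = 36/7 + q² (E(t, q) = q*q + 36/7 = q² + 36/7 = 36/7 + q²)
(4 + 107)*E(3, 11) = (4 + 107)*(36/7 + 11²) = 111*(36/7 + 121) = 111*(883/7) = 98013/7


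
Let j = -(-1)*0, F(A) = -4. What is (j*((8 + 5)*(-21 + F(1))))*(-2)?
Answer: 0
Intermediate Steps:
j = 0 (j = -1*0 = 0)
(j*((8 + 5)*(-21 + F(1))))*(-2) = (0*((8 + 5)*(-21 - 4)))*(-2) = (0*(13*(-25)))*(-2) = (0*(-325))*(-2) = 0*(-2) = 0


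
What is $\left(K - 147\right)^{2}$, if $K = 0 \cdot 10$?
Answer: $21609$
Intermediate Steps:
$K = 0$
$\left(K - 147\right)^{2} = \left(0 - 147\right)^{2} = \left(-147\right)^{2} = 21609$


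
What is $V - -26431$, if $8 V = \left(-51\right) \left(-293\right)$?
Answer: $\frac{226391}{8} \approx 28299.0$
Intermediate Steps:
$V = \frac{14943}{8}$ ($V = \frac{\left(-51\right) \left(-293\right)}{8} = \frac{1}{8} \cdot 14943 = \frac{14943}{8} \approx 1867.9$)
$V - -26431 = \frac{14943}{8} - -26431 = \frac{14943}{8} + 26431 = \frac{226391}{8}$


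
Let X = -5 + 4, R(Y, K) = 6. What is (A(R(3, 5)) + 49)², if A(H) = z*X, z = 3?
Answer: 2116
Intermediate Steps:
X = -1
A(H) = -3 (A(H) = 3*(-1) = -3)
(A(R(3, 5)) + 49)² = (-3 + 49)² = 46² = 2116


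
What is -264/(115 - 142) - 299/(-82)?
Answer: 9907/738 ≈ 13.424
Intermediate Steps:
-264/(115 - 142) - 299/(-82) = -264/(-27) - 299*(-1/82) = -264*(-1/27) + 299/82 = 88/9 + 299/82 = 9907/738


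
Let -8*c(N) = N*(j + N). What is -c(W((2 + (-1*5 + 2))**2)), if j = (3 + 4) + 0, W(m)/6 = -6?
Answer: 261/2 ≈ 130.50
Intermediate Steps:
W(m) = -36 (W(m) = 6*(-6) = -36)
j = 7 (j = 7 + 0 = 7)
c(N) = -N*(7 + N)/8
-c(W((2 + (-1*5 + 2))**2)) = -(-1)*(-36)*(7 - 36)/8 = -(-1)*(-36)*(-29)/8 = -1*(-261/2) = 261/2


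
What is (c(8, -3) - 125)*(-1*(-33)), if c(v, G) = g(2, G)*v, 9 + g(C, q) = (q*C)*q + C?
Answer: -1221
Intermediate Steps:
g(C, q) = -9 + C + C*q² (g(C, q) = -9 + ((q*C)*q + C) = -9 + ((C*q)*q + C) = -9 + (C*q² + C) = -9 + (C + C*q²) = -9 + C + C*q²)
c(v, G) = v*(-7 + 2*G²) (c(v, G) = (-9 + 2 + 2*G²)*v = (-7 + 2*G²)*v = v*(-7 + 2*G²))
(c(8, -3) - 125)*(-1*(-33)) = (8*(-7 + 2*(-3)²) - 125)*(-1*(-33)) = (8*(-7 + 2*9) - 125)*33 = (8*(-7 + 18) - 125)*33 = (8*11 - 125)*33 = (88 - 125)*33 = -37*33 = -1221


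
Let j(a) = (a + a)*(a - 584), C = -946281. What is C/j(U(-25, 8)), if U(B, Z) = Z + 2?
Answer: 135183/1640 ≈ 82.429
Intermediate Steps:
U(B, Z) = 2 + Z
j(a) = 2*a*(-584 + a) (j(a) = (2*a)*(-584 + a) = 2*a*(-584 + a))
C/j(U(-25, 8)) = -946281*1/(2*(-584 + (2 + 8))*(2 + 8)) = -946281*1/(20*(-584 + 10)) = -946281/(2*10*(-574)) = -946281/(-11480) = -946281*(-1/11480) = 135183/1640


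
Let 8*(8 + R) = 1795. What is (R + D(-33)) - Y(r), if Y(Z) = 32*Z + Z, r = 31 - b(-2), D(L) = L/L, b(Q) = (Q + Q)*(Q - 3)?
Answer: -1165/8 ≈ -145.63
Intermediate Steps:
b(Q) = 2*Q*(-3 + Q) (b(Q) = (2*Q)*(-3 + Q) = 2*Q*(-3 + Q))
D(L) = 1
R = 1731/8 (R = -8 + (⅛)*1795 = -8 + 1795/8 = 1731/8 ≈ 216.38)
r = 11 (r = 31 - 2*(-2)*(-3 - 2) = 31 - 2*(-2)*(-5) = 31 - 1*20 = 31 - 20 = 11)
Y(Z) = 33*Z
(R + D(-33)) - Y(r) = (1731/8 + 1) - 33*11 = 1739/8 - 1*363 = 1739/8 - 363 = -1165/8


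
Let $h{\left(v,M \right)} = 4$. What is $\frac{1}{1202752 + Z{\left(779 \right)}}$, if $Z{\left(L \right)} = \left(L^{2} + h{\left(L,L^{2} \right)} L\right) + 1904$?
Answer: $\frac{1}{1814613} \approx 5.5108 \cdot 10^{-7}$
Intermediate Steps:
$Z{\left(L \right)} = 1904 + L^{2} + 4 L$ ($Z{\left(L \right)} = \left(L^{2} + 4 L\right) + 1904 = 1904 + L^{2} + 4 L$)
$\frac{1}{1202752 + Z{\left(779 \right)}} = \frac{1}{1202752 + \left(1904 + 779^{2} + 4 \cdot 779\right)} = \frac{1}{1202752 + \left(1904 + 606841 + 3116\right)} = \frac{1}{1202752 + 611861} = \frac{1}{1814613}$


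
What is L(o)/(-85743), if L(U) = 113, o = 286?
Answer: -113/85743 ≈ -0.0013179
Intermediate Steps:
L(o)/(-85743) = 113/(-85743) = 113*(-1/85743) = -113/85743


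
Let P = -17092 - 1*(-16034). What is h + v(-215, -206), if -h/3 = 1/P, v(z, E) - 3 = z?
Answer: -224293/1058 ≈ -212.00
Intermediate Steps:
P = -1058 (P = -17092 + 16034 = -1058)
v(z, E) = 3 + z
h = 3/1058 (h = -3/(-1058) = -3*(-1/1058) = 3/1058 ≈ 0.0028355)
h + v(-215, -206) = 3/1058 + (3 - 215) = 3/1058 - 212 = -224293/1058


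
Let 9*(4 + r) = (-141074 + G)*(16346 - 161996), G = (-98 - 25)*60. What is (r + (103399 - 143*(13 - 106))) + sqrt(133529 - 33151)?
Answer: 7207791782/3 + sqrt(100378) ≈ 2.4026e+9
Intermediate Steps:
G = -7380 (G = -123*60 = -7380)
r = 7207441688/3 (r = -4 + ((-141074 - 7380)*(16346 - 161996))/9 = -4 + (-148454*(-145650))/9 = -4 + (1/9)*21622325100 = -4 + 7207441700/3 = 7207441688/3 ≈ 2.4025e+9)
(r + (103399 - 143*(13 - 106))) + sqrt(133529 - 33151) = (7207441688/3 + (103399 - 143*(13 - 106))) + sqrt(133529 - 33151) = (7207441688/3 + (103399 - 143*(-93))) + sqrt(100378) = (7207441688/3 + (103399 + 13299)) + sqrt(100378) = (7207441688/3 + 116698) + sqrt(100378) = 7207791782/3 + sqrt(100378)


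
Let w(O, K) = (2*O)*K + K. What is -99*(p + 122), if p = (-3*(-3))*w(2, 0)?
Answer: -12078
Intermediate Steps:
w(O, K) = K + 2*K*O (w(O, K) = 2*K*O + K = K + 2*K*O)
p = 0 (p = (-3*(-3))*(0*(1 + 2*2)) = 9*(0*(1 + 4)) = 9*(0*5) = 9*0 = 0)
-99*(p + 122) = -99*(0 + 122) = -99*122 = -12078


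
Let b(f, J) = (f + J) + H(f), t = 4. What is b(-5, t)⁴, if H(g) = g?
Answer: 1296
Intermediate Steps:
b(f, J) = J + 2*f (b(f, J) = (f + J) + f = (J + f) + f = J + 2*f)
b(-5, t)⁴ = (4 + 2*(-5))⁴ = (4 - 10)⁴ = (-6)⁴ = 1296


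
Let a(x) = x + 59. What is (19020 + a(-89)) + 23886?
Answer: 42876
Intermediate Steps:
a(x) = 59 + x
(19020 + a(-89)) + 23886 = (19020 + (59 - 89)) + 23886 = (19020 - 30) + 23886 = 18990 + 23886 = 42876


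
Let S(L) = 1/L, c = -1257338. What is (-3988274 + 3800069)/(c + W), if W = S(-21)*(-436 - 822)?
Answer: 790461/5280568 ≈ 0.14969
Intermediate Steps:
W = 1258/21 (W = (-436 - 822)/(-21) = -1/21*(-1258) = 1258/21 ≈ 59.905)
(-3988274 + 3800069)/(c + W) = (-3988274 + 3800069)/(-1257338 + 1258/21) = -188205/(-26402840/21) = -188205*(-21/26402840) = 790461/5280568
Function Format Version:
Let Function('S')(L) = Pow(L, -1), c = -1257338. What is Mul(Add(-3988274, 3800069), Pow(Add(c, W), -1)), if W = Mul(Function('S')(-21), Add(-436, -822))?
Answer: Rational(790461, 5280568) ≈ 0.14969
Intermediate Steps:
W = Rational(1258, 21) (W = Mul(Pow(-21, -1), Add(-436, -822)) = Mul(Rational(-1, 21), -1258) = Rational(1258, 21) ≈ 59.905)
Mul(Add(-3988274, 3800069), Pow(Add(c, W), -1)) = Mul(Add(-3988274, 3800069), Pow(Add(-1257338, Rational(1258, 21)), -1)) = Mul(-188205, Pow(Rational(-26402840, 21), -1)) = Mul(-188205, Rational(-21, 26402840)) = Rational(790461, 5280568)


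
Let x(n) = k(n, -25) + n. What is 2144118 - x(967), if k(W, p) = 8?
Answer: 2143143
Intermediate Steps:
x(n) = 8 + n
2144118 - x(967) = 2144118 - (8 + 967) = 2144118 - 1*975 = 2144118 - 975 = 2143143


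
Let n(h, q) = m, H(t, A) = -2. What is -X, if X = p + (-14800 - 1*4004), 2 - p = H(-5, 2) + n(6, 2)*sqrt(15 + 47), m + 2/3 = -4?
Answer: 18800 - 14*sqrt(62)/3 ≈ 18763.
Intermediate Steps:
m = -14/3 (m = -2/3 - 4 = -14/3 ≈ -4.6667)
n(h, q) = -14/3
p = 4 + 14*sqrt(62)/3 (p = 2 - (-2 - 14*sqrt(15 + 47)/3) = 2 - (-2 - 14*sqrt(62)/3) = 2 + (2 + 14*sqrt(62)/3) = 4 + 14*sqrt(62)/3 ≈ 40.745)
X = -18800 + 14*sqrt(62)/3 (X = (4 + 14*sqrt(62)/3) + (-14800 - 1*4004) = (4 + 14*sqrt(62)/3) + (-14800 - 4004) = (4 + 14*sqrt(62)/3) - 18804 = -18800 + 14*sqrt(62)/3 ≈ -18763.)
-X = -(-18800 + 14*sqrt(62)/3) = 18800 - 14*sqrt(62)/3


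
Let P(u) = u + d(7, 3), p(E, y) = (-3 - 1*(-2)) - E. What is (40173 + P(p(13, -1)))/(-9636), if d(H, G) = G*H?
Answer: -10045/2409 ≈ -4.1698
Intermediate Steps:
p(E, y) = -1 - E (p(E, y) = (-3 + 2) - E = -1 - E)
P(u) = 21 + u (P(u) = u + 3*7 = u + 21 = 21 + u)
(40173 + P(p(13, -1)))/(-9636) = (40173 + (21 + (-1 - 1*13)))/(-9636) = (40173 + (21 + (-1 - 13)))*(-1/9636) = (40173 + (21 - 14))*(-1/9636) = (40173 + 7)*(-1/9636) = 40180*(-1/9636) = -10045/2409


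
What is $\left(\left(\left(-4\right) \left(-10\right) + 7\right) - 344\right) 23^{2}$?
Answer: $-157113$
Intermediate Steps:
$\left(\left(\left(-4\right) \left(-10\right) + 7\right) - 344\right) 23^{2} = \left(\left(40 + 7\right) - 344\right) 529 = \left(47 - 344\right) 529 = \left(-297\right) 529 = -157113$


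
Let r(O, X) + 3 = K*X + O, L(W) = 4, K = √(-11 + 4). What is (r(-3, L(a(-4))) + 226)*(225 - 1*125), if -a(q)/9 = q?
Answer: 22000 + 400*I*√7 ≈ 22000.0 + 1058.3*I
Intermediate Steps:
K = I*√7 (K = √(-7) = I*√7 ≈ 2.6458*I)
a(q) = -9*q
r(O, X) = -3 + O + I*X*√7 (r(O, X) = -3 + ((I*√7)*X + O) = -3 + (I*X*√7 + O) = -3 + (O + I*X*√7) = -3 + O + I*X*√7)
(r(-3, L(a(-4))) + 226)*(225 - 1*125) = ((-3 - 3 + I*4*√7) + 226)*(225 - 1*125) = ((-3 - 3 + 4*I*√7) + 226)*(225 - 125) = ((-6 + 4*I*√7) + 226)*100 = (220 + 4*I*√7)*100 = 22000 + 400*I*√7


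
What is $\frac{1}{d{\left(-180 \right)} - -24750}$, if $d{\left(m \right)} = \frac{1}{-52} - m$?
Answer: $\frac{52}{1296359} \approx 4.0112 \cdot 10^{-5}$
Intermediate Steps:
$d{\left(m \right)} = - \frac{1}{52} - m$
$\frac{1}{d{\left(-180 \right)} - -24750} = \frac{1}{\left(- \frac{1}{52} - -180\right) - -24750} = \frac{1}{\left(- \frac{1}{52} + 180\right) + 24750} = \frac{1}{\frac{9359}{52} + 24750} = \frac{1}{\frac{1296359}{52}} = \frac{52}{1296359}$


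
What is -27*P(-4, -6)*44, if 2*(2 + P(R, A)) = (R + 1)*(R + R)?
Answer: -11880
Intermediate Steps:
P(R, A) = -2 + R*(1 + R) (P(R, A) = -2 + ((R + 1)*(R + R))/2 = -2 + ((1 + R)*(2*R))/2 = -2 + (2*R*(1 + R))/2 = -2 + R*(1 + R))
-27*P(-4, -6)*44 = -27*(-2 - 4 + (-4)**2)*44 = -27*(-2 - 4 + 16)*44 = -27*10*44 = -270*44 = -11880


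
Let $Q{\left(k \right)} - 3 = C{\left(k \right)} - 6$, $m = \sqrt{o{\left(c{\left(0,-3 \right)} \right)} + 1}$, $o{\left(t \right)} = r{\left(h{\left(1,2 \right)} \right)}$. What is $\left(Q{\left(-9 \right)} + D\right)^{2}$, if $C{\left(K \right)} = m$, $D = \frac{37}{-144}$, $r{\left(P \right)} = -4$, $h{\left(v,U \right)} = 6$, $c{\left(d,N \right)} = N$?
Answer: $\frac{157753}{20736} - \frac{469 i \sqrt{3}}{72} \approx 7.6077 - 11.282 i$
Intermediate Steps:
$o{\left(t \right)} = -4$
$m = i \sqrt{3}$ ($m = \sqrt{-4 + 1} = \sqrt{-3} = i \sqrt{3} \approx 1.732 i$)
$D = - \frac{37}{144}$ ($D = 37 \left(- \frac{1}{144}\right) = - \frac{37}{144} \approx -0.25694$)
$C{\left(K \right)} = i \sqrt{3}$
$Q{\left(k \right)} = -3 + i \sqrt{3}$ ($Q{\left(k \right)} = 3 + \left(i \sqrt{3} - 6\right) = 3 - \left(6 - i \sqrt{3}\right) = -3 + i \sqrt{3}$)
$\left(Q{\left(-9 \right)} + D\right)^{2} = \left(\left(-3 + i \sqrt{3}\right) - \frac{37}{144}\right)^{2} = \left(- \frac{469}{144} + i \sqrt{3}\right)^{2}$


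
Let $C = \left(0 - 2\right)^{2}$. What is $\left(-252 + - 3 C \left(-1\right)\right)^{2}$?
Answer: $57600$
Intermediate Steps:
$C = 4$ ($C = \left(-2\right)^{2} = 4$)
$\left(-252 + - 3 C \left(-1\right)\right)^{2} = \left(-252 + \left(-3\right) 4 \left(-1\right)\right)^{2} = \left(-252 - -12\right)^{2} = \left(-252 + 12\right)^{2} = \left(-240\right)^{2} = 57600$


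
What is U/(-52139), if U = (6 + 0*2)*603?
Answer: -3618/52139 ≈ -0.069391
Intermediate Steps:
U = 3618 (U = (6 + 0)*603 = 6*603 = 3618)
U/(-52139) = 3618/(-52139) = 3618*(-1/52139) = -3618/52139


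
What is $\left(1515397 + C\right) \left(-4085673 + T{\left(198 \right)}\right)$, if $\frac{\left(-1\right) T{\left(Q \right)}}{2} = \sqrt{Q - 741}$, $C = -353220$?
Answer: $-4748275190121 - 2324354 i \sqrt{543} \approx -4.7483 \cdot 10^{12} - 5.4163 \cdot 10^{7} i$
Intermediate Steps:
$T{\left(Q \right)} = - 2 \sqrt{-741 + Q}$ ($T{\left(Q \right)} = - 2 \sqrt{Q - 741} = - 2 \sqrt{-741 + Q}$)
$\left(1515397 + C\right) \left(-4085673 + T{\left(198 \right)}\right) = \left(1515397 - 353220\right) \left(-4085673 - 2 \sqrt{-741 + 198}\right) = 1162177 \left(-4085673 - 2 \sqrt{-543}\right) = 1162177 \left(-4085673 - 2 i \sqrt{543}\right) = -4748275190121 - 2324354 i \sqrt{543}$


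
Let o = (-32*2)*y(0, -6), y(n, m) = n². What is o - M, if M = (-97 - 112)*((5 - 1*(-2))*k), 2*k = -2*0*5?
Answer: 0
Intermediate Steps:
k = 0 (k = (-2*0*5)/2 = (0*5)/2 = (½)*0 = 0)
M = 0 (M = (-97 - 112)*((5 - 1*(-2))*0) = -209*(5 + 2)*0 = -1463*0 = -209*0 = 0)
o = 0 (o = -32*2*0² = -64*0 = 0)
o - M = 0 - 1*0 = 0 + 0 = 0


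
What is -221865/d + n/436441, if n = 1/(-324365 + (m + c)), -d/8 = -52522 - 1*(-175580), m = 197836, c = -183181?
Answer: 14994761789125343/66535069391089520 ≈ 0.22537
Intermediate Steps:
d = -984464 (d = -8*(-52522 - 1*(-175580)) = -8*(-52522 + 175580) = -8*123058 = -984464)
n = -1/309710 (n = 1/(-324365 + (197836 - 183181)) = 1/(-324365 + 14655) = 1/(-309710) = -1/309710 ≈ -3.2288e-6)
-221865/d + n/436441 = -221865/(-984464) - 1/309710/436441 = -221865*(-1/984464) - 1/309710*1/436441 = 221865/984464 - 1/135170142110 = 14994761789125343/66535069391089520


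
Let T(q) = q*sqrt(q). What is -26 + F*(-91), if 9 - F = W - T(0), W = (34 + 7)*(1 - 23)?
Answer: -82927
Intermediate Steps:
W = -902 (W = 41*(-22) = -902)
T(q) = q**(3/2)
F = 911 (F = 9 - (-902 - 0**(3/2)) = 9 - (-902 - 1*0) = 9 - (-902 + 0) = 9 - 1*(-902) = 9 + 902 = 911)
-26 + F*(-91) = -26 + 911*(-91) = -26 - 82901 = -82927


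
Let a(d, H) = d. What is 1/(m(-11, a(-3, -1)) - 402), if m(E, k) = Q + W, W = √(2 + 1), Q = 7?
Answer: -395/156022 - √3/156022 ≈ -0.0025428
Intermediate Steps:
W = √3 ≈ 1.7320
m(E, k) = 7 + √3
1/(m(-11, a(-3, -1)) - 402) = 1/((7 + √3) - 402) = 1/(-395 + √3)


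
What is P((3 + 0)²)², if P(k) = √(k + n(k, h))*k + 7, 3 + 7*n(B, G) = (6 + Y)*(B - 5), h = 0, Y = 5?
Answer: 8767/7 + 36*√182 ≈ 1738.1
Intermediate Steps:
n(B, G) = -58/7 + 11*B/7 (n(B, G) = -3/7 + ((6 + 5)*(B - 5))/7 = -3/7 + (11*(-5 + B))/7 = -3/7 + (-55 + 11*B)/7 = -3/7 + (-55/7 + 11*B/7) = -58/7 + 11*B/7)
P(k) = 7 + k*√(-58/7 + 18*k/7) (P(k) = √(k + (-58/7 + 11*k/7))*k + 7 = √(-58/7 + 18*k/7)*k + 7 = k*√(-58/7 + 18*k/7) + 7 = 7 + k*√(-58/7 + 18*k/7))
P((3 + 0)²)² = (7 + (3 + 0)²*√(-406 + 126*(3 + 0)²)/7)² = (7 + (⅐)*3²*√(-406 + 126*3²))² = (7 + (⅐)*9*√(-406 + 126*9))² = (7 + (⅐)*9*√(-406 + 1134))² = (7 + (⅐)*9*√728)² = (7 + (⅐)*9*(2*√182))² = (7 + 18*√182/7)²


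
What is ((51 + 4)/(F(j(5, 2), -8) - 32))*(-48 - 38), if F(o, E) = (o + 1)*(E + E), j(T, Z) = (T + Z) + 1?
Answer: 215/8 ≈ 26.875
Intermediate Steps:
j(T, Z) = 1 + T + Z
F(o, E) = 2*E*(1 + o) (F(o, E) = (1 + o)*(2*E) = 2*E*(1 + o))
((51 + 4)/(F(j(5, 2), -8) - 32))*(-48 - 38) = ((51 + 4)/(2*(-8)*(1 + (1 + 5 + 2)) - 32))*(-48 - 38) = (55/(2*(-8)*(1 + 8) - 32))*(-86) = (55/(2*(-8)*9 - 32))*(-86) = (55/(-144 - 32))*(-86) = (55/(-176))*(-86) = (55*(-1/176))*(-86) = -5/16*(-86) = 215/8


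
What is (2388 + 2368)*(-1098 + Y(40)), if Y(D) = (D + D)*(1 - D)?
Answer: -20060808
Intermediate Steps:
Y(D) = 2*D*(1 - D) (Y(D) = (2*D)*(1 - D) = 2*D*(1 - D))
(2388 + 2368)*(-1098 + Y(40)) = (2388 + 2368)*(-1098 + 2*40*(1 - 1*40)) = 4756*(-1098 + 2*40*(1 - 40)) = 4756*(-1098 + 2*40*(-39)) = 4756*(-1098 - 3120) = 4756*(-4218) = -20060808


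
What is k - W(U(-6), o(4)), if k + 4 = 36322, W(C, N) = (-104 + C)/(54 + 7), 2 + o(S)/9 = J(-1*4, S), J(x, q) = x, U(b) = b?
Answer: 2215508/61 ≈ 36320.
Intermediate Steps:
o(S) = -54 (o(S) = -18 + 9*(-1*4) = -18 + 9*(-4) = -18 - 36 = -54)
W(C, N) = -104/61 + C/61 (W(C, N) = (-104 + C)/61 = (-104 + C)*(1/61) = -104/61 + C/61)
k = 36318 (k = -4 + 36322 = 36318)
k - W(U(-6), o(4)) = 36318 - (-104/61 + (1/61)*(-6)) = 36318 - (-104/61 - 6/61) = 36318 - 1*(-110/61) = 36318 + 110/61 = 2215508/61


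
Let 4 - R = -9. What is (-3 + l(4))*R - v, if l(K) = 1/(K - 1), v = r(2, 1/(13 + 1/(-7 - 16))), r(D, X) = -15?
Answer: -59/3 ≈ -19.667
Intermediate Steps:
v = -15
R = 13 (R = 4 - 1*(-9) = 4 + 9 = 13)
l(K) = 1/(-1 + K)
(-3 + l(4))*R - v = (-3 + 1/(-1 + 4))*13 - 1*(-15) = (-3 + 1/3)*13 + 15 = -8/3*13 + 15 = -104/3 + 15 = -59/3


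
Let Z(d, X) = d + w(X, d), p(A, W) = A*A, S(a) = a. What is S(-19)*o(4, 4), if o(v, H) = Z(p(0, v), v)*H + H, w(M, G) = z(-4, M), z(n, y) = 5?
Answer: -456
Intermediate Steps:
w(M, G) = 5
p(A, W) = A**2
Z(d, X) = 5 + d (Z(d, X) = d + 5 = 5 + d)
o(v, H) = 6*H (o(v, H) = (5 + 0**2)*H + H = (5 + 0)*H + H = 5*H + H = 6*H)
S(-19)*o(4, 4) = -114*4 = -19*24 = -456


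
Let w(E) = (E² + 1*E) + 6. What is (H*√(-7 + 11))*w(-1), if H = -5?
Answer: -60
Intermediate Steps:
w(E) = 6 + E + E² (w(E) = (E² + E) + 6 = (E + E²) + 6 = 6 + E + E²)
(H*√(-7 + 11))*w(-1) = (-5*√(-7 + 11))*(6 - 1 + (-1)²) = (-5*√4)*(6 - 1 + 1) = -5*2*6 = -10*6 = -60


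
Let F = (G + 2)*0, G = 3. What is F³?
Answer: 0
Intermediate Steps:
F = 0 (F = (3 + 2)*0 = 5*0 = 0)
F³ = 0³ = 0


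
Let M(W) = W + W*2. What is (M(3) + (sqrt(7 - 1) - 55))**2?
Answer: (46 - sqrt(6))**2 ≈ 1896.6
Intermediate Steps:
M(W) = 3*W (M(W) = W + 2*W = 3*W)
(M(3) + (sqrt(7 - 1) - 55))**2 = (3*3 + (sqrt(7 - 1) - 55))**2 = (9 + (sqrt(6) - 55))**2 = (9 + (-55 + sqrt(6)))**2 = (-46 + sqrt(6))**2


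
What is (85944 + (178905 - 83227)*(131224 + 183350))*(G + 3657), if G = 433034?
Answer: 13143480789483156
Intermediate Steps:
(85944 + (178905 - 83227)*(131224 + 183350))*(G + 3657) = (85944 + (178905 - 83227)*(131224 + 183350))*(433034 + 3657) = (85944 + 95678*314574)*436691 = (85944 + 30097811172)*436691 = 30097897116*436691 = 13143480789483156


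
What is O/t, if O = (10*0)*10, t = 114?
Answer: 0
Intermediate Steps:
O = 0 (O = 0*10 = 0)
O/t = 0/114 = 0*(1/114) = 0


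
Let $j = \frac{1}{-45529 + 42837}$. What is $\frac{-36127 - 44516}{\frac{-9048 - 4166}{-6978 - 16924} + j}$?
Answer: $- \frac{2594454015156}{17774093} \approx -1.4597 \cdot 10^{5}$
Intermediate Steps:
$j = - \frac{1}{2692}$ ($j = \frac{1}{-2692} = - \frac{1}{2692} \approx -0.00037147$)
$\frac{-36127 - 44516}{\frac{-9048 - 4166}{-6978 - 16924} + j} = \frac{-36127 - 44516}{\frac{-9048 - 4166}{-6978 - 16924} - \frac{1}{2692}} = - \frac{80643}{- \frac{13214}{-23902} - \frac{1}{2692}} = - \frac{80643}{\left(-13214\right) \left(- \frac{1}{23902}\right) - \frac{1}{2692}} = - \frac{80643}{\frac{6607}{11951} - \frac{1}{2692}} = - \frac{80643}{\frac{17774093}{32172092}} = \left(-80643\right) \frac{32172092}{17774093} = - \frac{2594454015156}{17774093}$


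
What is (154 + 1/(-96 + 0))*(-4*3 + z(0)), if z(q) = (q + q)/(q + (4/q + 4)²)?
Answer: -14783/8 ≈ -1847.9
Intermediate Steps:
z(q) = 2*q/(q + (4 + 4/q)²) (z(q) = (2*q)/(q + (4 + 4/q)²) = 2*q/(q + (4 + 4/q)²))
(154 + 1/(-96 + 0))*(-4*3 + z(0)) = (154 + 1/(-96 + 0))*(-4*3 + 2*0³/(0³ + 16*(1 + 0)²)) = (154 + 1/(-96))*(-12 + 2*0/(0 + 16*1²)) = (154 - 1/96)*(-12 + 2*0/(0 + 16*1)) = 14783*(-12 + 2*0/(0 + 16))/96 = 14783*(-12 + 2*0/16)/96 = 14783*(-12 + 2*0*(1/16))/96 = 14783*(-12 + 0)/96 = (14783/96)*(-12) = -14783/8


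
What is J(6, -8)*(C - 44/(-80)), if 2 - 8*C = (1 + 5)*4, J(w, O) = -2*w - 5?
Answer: 187/5 ≈ 37.400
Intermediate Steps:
J(w, O) = -5 - 2*w
C = -11/4 (C = 1/4 - (1 + 5)*4/8 = 1/4 - 3*4/4 = 1/4 - 1/8*24 = 1/4 - 3 = -11/4 ≈ -2.7500)
J(6, -8)*(C - 44/(-80)) = (-5 - 2*6)*(-11/4 - 44/(-80)) = (-5 - 12)*(-11/4 - 44*(-1/80)) = -17*(-11/4 + 11/20) = -17*(-11/5) = 187/5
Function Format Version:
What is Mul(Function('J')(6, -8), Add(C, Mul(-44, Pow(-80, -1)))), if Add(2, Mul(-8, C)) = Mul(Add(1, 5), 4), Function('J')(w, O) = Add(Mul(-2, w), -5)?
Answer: Rational(187, 5) ≈ 37.400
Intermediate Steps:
Function('J')(w, O) = Add(-5, Mul(-2, w))
C = Rational(-11, 4) (C = Add(Rational(1, 4), Mul(Rational(-1, 8), Mul(Add(1, 5), 4))) = Add(Rational(1, 4), Mul(Rational(-1, 8), Mul(6, 4))) = Add(Rational(1, 4), Mul(Rational(-1, 8), 24)) = Add(Rational(1, 4), -3) = Rational(-11, 4) ≈ -2.7500)
Mul(Function('J')(6, -8), Add(C, Mul(-44, Pow(-80, -1)))) = Mul(Add(-5, Mul(-2, 6)), Add(Rational(-11, 4), Mul(-44, Pow(-80, -1)))) = Mul(Add(-5, -12), Add(Rational(-11, 4), Mul(-44, Rational(-1, 80)))) = Mul(-17, Add(Rational(-11, 4), Rational(11, 20))) = Mul(-17, Rational(-11, 5)) = Rational(187, 5)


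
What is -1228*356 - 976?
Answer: -438144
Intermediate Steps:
-1228*356 - 976 = -437168 - 976 = -438144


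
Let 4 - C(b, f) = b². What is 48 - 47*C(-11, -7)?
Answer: 5547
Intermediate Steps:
C(b, f) = 4 - b²
48 - 47*C(-11, -7) = 48 - 47*(4 - 1*(-11)²) = 48 - 47*(4 - 1*121) = 48 - 47*(4 - 121) = 48 - 47*(-117) = 48 + 5499 = 5547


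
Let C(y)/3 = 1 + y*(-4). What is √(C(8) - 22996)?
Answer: I*√23089 ≈ 151.95*I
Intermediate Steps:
C(y) = 3 - 12*y (C(y) = 3*(1 + y*(-4)) = 3*(1 - 4*y) = 3 - 12*y)
√(C(8) - 22996) = √((3 - 12*8) - 22996) = √((3 - 96) - 22996) = √(-93 - 22996) = √(-23089) = I*√23089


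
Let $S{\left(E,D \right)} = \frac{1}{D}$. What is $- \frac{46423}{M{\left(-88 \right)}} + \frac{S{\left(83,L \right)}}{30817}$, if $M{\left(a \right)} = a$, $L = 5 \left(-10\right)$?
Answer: $\frac{35765439731}{67797400} \approx 527.53$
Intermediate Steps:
$L = -50$
$- \frac{46423}{M{\left(-88 \right)}} + \frac{S{\left(83,L \right)}}{30817} = - \frac{46423}{-88} + \frac{1}{\left(-50\right) 30817} = \left(-46423\right) \left(- \frac{1}{88}\right) - \frac{1}{1540850} = \frac{46423}{88} - \frac{1}{1540850} = \frac{35765439731}{67797400}$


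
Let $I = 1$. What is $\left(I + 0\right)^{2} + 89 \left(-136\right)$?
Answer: $-12103$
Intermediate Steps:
$\left(I + 0\right)^{2} + 89 \left(-136\right) = \left(1 + 0\right)^{2} + 89 \left(-136\right) = 1^{2} - 12104 = 1 - 12104 = -12103$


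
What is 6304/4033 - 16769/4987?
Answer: -36191329/20112571 ≈ -1.7994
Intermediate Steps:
6304/4033 - 16769/4987 = -36191329/20112571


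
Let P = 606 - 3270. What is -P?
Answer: 2664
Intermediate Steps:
P = -2664
-P = -1*(-2664) = 2664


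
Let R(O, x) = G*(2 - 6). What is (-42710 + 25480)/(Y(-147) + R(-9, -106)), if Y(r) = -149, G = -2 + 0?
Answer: 17230/141 ≈ 122.20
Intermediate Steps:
G = -2
R(O, x) = 8 (R(O, x) = -2*(2 - 6) = -2*(-4) = 8)
(-42710 + 25480)/(Y(-147) + R(-9, -106)) = (-42710 + 25480)/(-149 + 8) = -17230/(-141) = -17230*(-1/141) = 17230/141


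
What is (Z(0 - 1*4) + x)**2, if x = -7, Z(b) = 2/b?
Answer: 225/4 ≈ 56.250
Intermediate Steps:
(Z(0 - 1*4) + x)**2 = (2/(0 - 1*4) - 7)**2 = (2/(0 - 4) - 7)**2 = (2/(-4) - 7)**2 = (2*(-1/4) - 7)**2 = (-1/2 - 7)**2 = (-15/2)**2 = 225/4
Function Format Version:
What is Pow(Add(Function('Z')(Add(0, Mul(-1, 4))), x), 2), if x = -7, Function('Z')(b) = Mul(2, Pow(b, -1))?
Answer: Rational(225, 4) ≈ 56.250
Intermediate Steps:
Pow(Add(Function('Z')(Add(0, Mul(-1, 4))), x), 2) = Pow(Add(Mul(2, Pow(Add(0, Mul(-1, 4)), -1)), -7), 2) = Pow(Add(Mul(2, Pow(Add(0, -4), -1)), -7), 2) = Pow(Add(Mul(2, Pow(-4, -1)), -7), 2) = Pow(Add(Mul(2, Rational(-1, 4)), -7), 2) = Pow(Add(Rational(-1, 2), -7), 2) = Pow(Rational(-15, 2), 2) = Rational(225, 4)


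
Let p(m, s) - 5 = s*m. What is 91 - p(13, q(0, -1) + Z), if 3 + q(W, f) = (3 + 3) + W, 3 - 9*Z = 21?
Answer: 73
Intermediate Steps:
Z = -2 (Z = 1/3 - 1/9*21 = 1/3 - 7/3 = -2)
q(W, f) = 3 + W (q(W, f) = -3 + ((3 + 3) + W) = -3 + (6 + W) = 3 + W)
p(m, s) = 5 + m*s (p(m, s) = 5 + s*m = 5 + m*s)
91 - p(13, q(0, -1) + Z) = 91 - (5 + 13*((3 + 0) - 2)) = 91 - (5 + 13*(3 - 2)) = 91 - (5 + 13*1) = 91 - (5 + 13) = 91 - 1*18 = 91 - 18 = 73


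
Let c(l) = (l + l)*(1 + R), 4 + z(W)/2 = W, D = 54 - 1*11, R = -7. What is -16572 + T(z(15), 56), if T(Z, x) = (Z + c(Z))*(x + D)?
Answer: -40530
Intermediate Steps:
D = 43 (D = 54 - 11 = 43)
z(W) = -8 + 2*W
c(l) = -12*l (c(l) = (l + l)*(1 - 7) = (2*l)*(-6) = -12*l)
T(Z, x) = -11*Z*(43 + x) (T(Z, x) = (Z - 12*Z)*(x + 43) = (-11*Z)*(43 + x) = -11*Z*(43 + x))
-16572 + T(z(15), 56) = -16572 + 11*(-8 + 2*15)*(-43 - 1*56) = -16572 + 11*(-8 + 30)*(-43 - 56) = -16572 + 11*22*(-99) = -16572 - 23958 = -40530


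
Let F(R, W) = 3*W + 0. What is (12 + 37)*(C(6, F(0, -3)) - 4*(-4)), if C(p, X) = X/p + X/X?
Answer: 1519/2 ≈ 759.50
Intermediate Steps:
F(R, W) = 3*W
C(p, X) = 1 + X/p (C(p, X) = X/p + 1 = 1 + X/p)
(12 + 37)*(C(6, F(0, -3)) - 4*(-4)) = (12 + 37)*((3*(-3) + 6)/6 - 4*(-4)) = 49*((-9 + 6)/6 + 16) = 49*((⅙)*(-3) + 16) = 49*(-½ + 16) = 49*(31/2) = 1519/2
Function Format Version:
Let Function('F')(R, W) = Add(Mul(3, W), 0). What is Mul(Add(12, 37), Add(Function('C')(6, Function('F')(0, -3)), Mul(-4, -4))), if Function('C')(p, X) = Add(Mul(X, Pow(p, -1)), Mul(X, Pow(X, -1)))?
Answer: Rational(1519, 2) ≈ 759.50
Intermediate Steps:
Function('F')(R, W) = Mul(3, W)
Function('C')(p, X) = Add(1, Mul(X, Pow(p, -1))) (Function('C')(p, X) = Add(Mul(X, Pow(p, -1)), 1) = Add(1, Mul(X, Pow(p, -1))))
Mul(Add(12, 37), Add(Function('C')(6, Function('F')(0, -3)), Mul(-4, -4))) = Mul(Add(12, 37), Add(Mul(Pow(6, -1), Add(Mul(3, -3), 6)), Mul(-4, -4))) = Mul(49, Add(Mul(Rational(1, 6), Add(-9, 6)), 16)) = Mul(49, Add(Mul(Rational(1, 6), -3), 16)) = Mul(49, Add(Rational(-1, 2), 16)) = Mul(49, Rational(31, 2)) = Rational(1519, 2)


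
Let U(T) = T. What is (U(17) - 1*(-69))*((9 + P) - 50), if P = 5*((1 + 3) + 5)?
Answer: 344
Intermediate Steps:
P = 45 (P = 5*(4 + 5) = 5*9 = 45)
(U(17) - 1*(-69))*((9 + P) - 50) = (17 - 1*(-69))*((9 + 45) - 50) = (17 + 69)*(54 - 50) = 86*4 = 344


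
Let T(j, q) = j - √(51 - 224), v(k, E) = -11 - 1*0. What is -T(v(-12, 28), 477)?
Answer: 11 + I*√173 ≈ 11.0 + 13.153*I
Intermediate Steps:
v(k, E) = -11 (v(k, E) = -11 + 0 = -11)
T(j, q) = j - I*√173 (T(j, q) = j - √(-173) = j - I*√173)
-T(v(-12, 28), 477) = -(-11 - I*√173) = 11 + I*√173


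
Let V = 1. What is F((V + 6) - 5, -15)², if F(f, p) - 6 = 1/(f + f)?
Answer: 625/16 ≈ 39.063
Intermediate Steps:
F(f, p) = 6 + 1/(2*f) (F(f, p) = 6 + 1/(f + f) = 6 + 1/(2*f))
F((V + 6) - 5, -15)² = (6 + 1/(2*((1 + 6) - 5)))² = (6 + 1/(2*(7 - 5)))² = (6 + (½)/2)² = (6 + (½)*(½))² = (6 + ¼)² = (25/4)² = 625/16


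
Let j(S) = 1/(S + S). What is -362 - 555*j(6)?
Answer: -1633/4 ≈ -408.25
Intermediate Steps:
j(S) = 1/(2*S)
-362 - 555*j(6) = -362 - 555/(2*6) = -362 - 555*1/12 = -362 - 185/4 = -1633/4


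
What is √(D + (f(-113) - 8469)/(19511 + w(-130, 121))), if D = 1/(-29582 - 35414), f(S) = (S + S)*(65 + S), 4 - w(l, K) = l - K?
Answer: √12413978542670753/321177734 ≈ 0.34690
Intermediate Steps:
w(l, K) = 4 + K - l (w(l, K) = 4 - (l - K) = 4 + (K - l) = 4 + K - l)
f(S) = 2*S*(65 + S) (f(S) = (2*S)*(65 + S) = 2*S*(65 + S))
D = -1/64996 (D = 1/(-64996) = -1/64996 ≈ -1.5386e-5)
√(D + (f(-113) - 8469)/(19511 + w(-130, 121))) = √(-1/64996 + (2*(-113)*(65 - 113) - 8469)/(19511 + (4 + 121 - 1*(-130)))) = √(-1/64996 + (2*(-113)*(-48) - 8469)/(19511 + (4 + 121 + 130))) = √(-1/64996 + (10848 - 8469)/(19511 + 255)) = √(-1/64996 + 2379/19766) = √(77302859/642355468) = √12413978542670753/321177734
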